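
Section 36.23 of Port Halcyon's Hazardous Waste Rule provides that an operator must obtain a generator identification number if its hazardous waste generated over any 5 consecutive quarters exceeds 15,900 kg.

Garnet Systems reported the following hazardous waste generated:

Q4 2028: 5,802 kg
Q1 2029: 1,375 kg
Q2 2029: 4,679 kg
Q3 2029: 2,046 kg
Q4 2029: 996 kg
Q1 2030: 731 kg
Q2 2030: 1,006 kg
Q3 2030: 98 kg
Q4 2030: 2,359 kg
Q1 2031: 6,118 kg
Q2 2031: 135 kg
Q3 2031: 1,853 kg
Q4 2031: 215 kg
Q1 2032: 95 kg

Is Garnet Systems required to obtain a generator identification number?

Q4 2028–Q4 2029: 5,802 kg + 1,375 kg + 4,679 kg + 2,046 kg + 996 kg = 14,898 kg (under)
Q1 2029–Q1 2030: 1,375 kg + 4,679 kg + 2,046 kg + 996 kg + 731 kg = 9,827 kg (under)
Q2 2029–Q2 2030: 4,679 kg + 2,046 kg + 996 kg + 731 kg + 1,006 kg = 9,458 kg (under)
Q3 2029–Q3 2030: 2,046 kg + 996 kg + 731 kg + 1,006 kg + 98 kg = 4,877 kg (under)
Q4 2029–Q4 2030: 996 kg + 731 kg + 1,006 kg + 98 kg + 2,359 kg = 5,190 kg (under)
Q1 2030–Q1 2031: 731 kg + 1,006 kg + 98 kg + 2,359 kg + 6,118 kg = 10,312 kg (under)
Q2 2030–Q2 2031: 1,006 kg + 98 kg + 2,359 kg + 6,118 kg + 135 kg = 9,716 kg (under)
Q3 2030–Q3 2031: 98 kg + 2,359 kg + 6,118 kg + 135 kg + 1,853 kg = 10,563 kg (under)
Q4 2030–Q4 2031: 2,359 kg + 6,118 kg + 135 kg + 1,853 kg + 215 kg = 10,680 kg (under)
Q1 2031–Q1 2032: 6,118 kg + 135 kg + 1,853 kg + 215 kg + 95 kg = 8,416 kg (under)
No window exceeds 15,900 kg.

No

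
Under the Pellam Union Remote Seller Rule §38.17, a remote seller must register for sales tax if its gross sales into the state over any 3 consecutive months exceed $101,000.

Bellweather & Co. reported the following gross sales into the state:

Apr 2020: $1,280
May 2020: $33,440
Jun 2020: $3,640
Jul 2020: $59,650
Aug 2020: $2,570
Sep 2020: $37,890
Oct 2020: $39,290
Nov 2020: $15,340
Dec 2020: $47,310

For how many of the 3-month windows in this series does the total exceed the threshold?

Apr 2020–Jun 2020: $1,280 + $33,440 + $3,640 = $38,360 (under)
May 2020–Jul 2020: $33,440 + $3,640 + $59,650 = $96,730 (under)
Jun 2020–Aug 2020: $3,640 + $59,650 + $2,570 = $65,860 (under)
Jul 2020–Sep 2020: $59,650 + $2,570 + $37,890 = $100,110 (under)
Aug 2020–Oct 2020: $2,570 + $37,890 + $39,290 = $79,750 (under)
Sep 2020–Nov 2020: $37,890 + $39,290 + $15,340 = $92,520 (under)
Oct 2020–Dec 2020: $39,290 + $15,340 + $47,310 = $101,940 (over)
1 window exceeds the threshold.

1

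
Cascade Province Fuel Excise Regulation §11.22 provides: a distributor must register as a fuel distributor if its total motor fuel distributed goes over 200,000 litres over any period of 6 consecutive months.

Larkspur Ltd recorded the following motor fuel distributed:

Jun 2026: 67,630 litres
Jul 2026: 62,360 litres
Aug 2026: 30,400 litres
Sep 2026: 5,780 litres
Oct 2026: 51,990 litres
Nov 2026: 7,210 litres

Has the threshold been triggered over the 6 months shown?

Yes

Total motor fuel distributed: 67,630 litres + 62,360 litres + 30,400 litres + 5,780 litres + 51,990 litres + 7,210 litres = 225,370 litres.
225,370 litres > 200,000 litres, so the threshold is exceeded.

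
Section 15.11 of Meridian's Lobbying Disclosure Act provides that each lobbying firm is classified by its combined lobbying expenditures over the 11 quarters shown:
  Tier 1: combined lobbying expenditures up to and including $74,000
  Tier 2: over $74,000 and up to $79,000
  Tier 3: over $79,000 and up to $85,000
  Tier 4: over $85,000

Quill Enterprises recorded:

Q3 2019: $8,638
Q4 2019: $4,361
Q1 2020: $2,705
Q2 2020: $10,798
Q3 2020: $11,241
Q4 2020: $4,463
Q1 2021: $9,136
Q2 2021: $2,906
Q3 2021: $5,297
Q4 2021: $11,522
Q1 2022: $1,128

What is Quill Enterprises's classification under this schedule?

Tier 1

Combined lobbying expenditures: $8,638 + $4,361 + $2,705 + $10,798 + $11,241 + $4,463 + $9,136 + $2,906 + $5,297 + $11,522 + $1,128 = $72,195.
$72,195 ≤ $74,000, so Tier 1 applies.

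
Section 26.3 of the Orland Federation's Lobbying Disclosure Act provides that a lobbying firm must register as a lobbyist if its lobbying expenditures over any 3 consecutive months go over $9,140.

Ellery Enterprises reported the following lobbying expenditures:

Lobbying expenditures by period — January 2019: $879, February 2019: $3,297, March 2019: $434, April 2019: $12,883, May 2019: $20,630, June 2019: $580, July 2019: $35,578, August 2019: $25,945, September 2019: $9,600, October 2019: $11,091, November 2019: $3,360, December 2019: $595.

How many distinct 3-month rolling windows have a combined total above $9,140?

January 2019–March 2019: $879 + $3,297 + $434 = $4,610 (under)
February 2019–April 2019: $3,297 + $434 + $12,883 = $16,614 (over)
March 2019–May 2019: $434 + $12,883 + $20,630 = $33,947 (over)
April 2019–June 2019: $12,883 + $20,630 + $580 = $34,093 (over)
May 2019–July 2019: $20,630 + $580 + $35,578 = $56,788 (over)
June 2019–August 2019: $580 + $35,578 + $25,945 = $62,103 (over)
July 2019–September 2019: $35,578 + $25,945 + $9,600 = $71,123 (over)
August 2019–October 2019: $25,945 + $9,600 + $11,091 = $46,636 (over)
September 2019–November 2019: $9,600 + $11,091 + $3,360 = $24,051 (over)
October 2019–December 2019: $11,091 + $3,360 + $595 = $15,046 (over)
9 windows exceed the threshold.

9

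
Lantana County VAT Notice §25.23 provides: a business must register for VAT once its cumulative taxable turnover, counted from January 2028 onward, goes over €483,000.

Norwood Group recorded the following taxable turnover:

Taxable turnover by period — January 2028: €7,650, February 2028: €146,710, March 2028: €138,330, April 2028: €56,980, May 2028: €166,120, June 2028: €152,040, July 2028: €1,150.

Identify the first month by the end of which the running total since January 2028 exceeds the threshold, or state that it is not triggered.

May 2028

Through January 2028: €7,650
Through February 2028: €154,360
Through March 2028: €292,690
Through April 2028: €349,670
Through May 2028: €515,790 ← exceeds threshold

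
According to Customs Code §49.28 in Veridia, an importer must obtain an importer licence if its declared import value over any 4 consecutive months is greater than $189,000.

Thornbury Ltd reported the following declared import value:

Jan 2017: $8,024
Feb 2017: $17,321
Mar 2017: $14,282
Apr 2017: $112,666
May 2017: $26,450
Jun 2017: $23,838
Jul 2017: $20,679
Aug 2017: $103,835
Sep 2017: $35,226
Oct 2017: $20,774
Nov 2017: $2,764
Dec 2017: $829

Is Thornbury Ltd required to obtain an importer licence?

No

Jan 2017–Apr 2017: $8,024 + $17,321 + $14,282 + $112,666 = $152,293 (under)
Feb 2017–May 2017: $17,321 + $14,282 + $112,666 + $26,450 = $170,719 (under)
Mar 2017–Jun 2017: $14,282 + $112,666 + $26,450 + $23,838 = $177,236 (under)
Apr 2017–Jul 2017: $112,666 + $26,450 + $23,838 + $20,679 = $183,633 (under)
May 2017–Aug 2017: $26,450 + $23,838 + $20,679 + $103,835 = $174,802 (under)
Jun 2017–Sep 2017: $23,838 + $20,679 + $103,835 + $35,226 = $183,578 (under)
Jul 2017–Oct 2017: $20,679 + $103,835 + $35,226 + $20,774 = $180,514 (under)
Aug 2017–Nov 2017: $103,835 + $35,226 + $20,774 + $2,764 = $162,599 (under)
Sep 2017–Dec 2017: $35,226 + $20,774 + $2,764 + $829 = $59,593 (under)
No window exceeds $189,000.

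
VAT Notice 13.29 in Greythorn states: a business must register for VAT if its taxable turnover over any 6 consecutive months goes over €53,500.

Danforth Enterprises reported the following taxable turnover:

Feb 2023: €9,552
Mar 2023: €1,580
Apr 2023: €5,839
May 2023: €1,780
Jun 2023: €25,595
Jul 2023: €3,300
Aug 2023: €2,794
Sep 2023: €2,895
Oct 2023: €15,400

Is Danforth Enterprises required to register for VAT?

No

Feb 2023–Jul 2023: €9,552 + €1,580 + €5,839 + €1,780 + €25,595 + €3,300 = €47,646 (under)
Mar 2023–Aug 2023: €1,580 + €5,839 + €1,780 + €25,595 + €3,300 + €2,794 = €40,888 (under)
Apr 2023–Sep 2023: €5,839 + €1,780 + €25,595 + €3,300 + €2,794 + €2,895 = €42,203 (under)
May 2023–Oct 2023: €1,780 + €25,595 + €3,300 + €2,794 + €2,895 + €15,400 = €51,764 (under)
No window exceeds €53,500.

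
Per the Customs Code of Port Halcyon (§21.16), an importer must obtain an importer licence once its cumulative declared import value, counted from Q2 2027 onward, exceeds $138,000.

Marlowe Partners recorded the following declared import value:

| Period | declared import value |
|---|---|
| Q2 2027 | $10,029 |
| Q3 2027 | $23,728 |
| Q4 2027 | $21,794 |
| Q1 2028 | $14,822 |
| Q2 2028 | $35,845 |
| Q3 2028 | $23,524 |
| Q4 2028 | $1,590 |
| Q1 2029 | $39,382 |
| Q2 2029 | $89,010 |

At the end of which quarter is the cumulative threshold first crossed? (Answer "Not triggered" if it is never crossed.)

Through Q2 2027: $10,029
Through Q3 2027: $33,757
Through Q4 2027: $55,551
Through Q1 2028: $70,373
Through Q2 2028: $106,218
Through Q3 2028: $129,742
Through Q4 2028: $131,332
Through Q1 2029: $170,714 ← exceeds threshold

Q1 2029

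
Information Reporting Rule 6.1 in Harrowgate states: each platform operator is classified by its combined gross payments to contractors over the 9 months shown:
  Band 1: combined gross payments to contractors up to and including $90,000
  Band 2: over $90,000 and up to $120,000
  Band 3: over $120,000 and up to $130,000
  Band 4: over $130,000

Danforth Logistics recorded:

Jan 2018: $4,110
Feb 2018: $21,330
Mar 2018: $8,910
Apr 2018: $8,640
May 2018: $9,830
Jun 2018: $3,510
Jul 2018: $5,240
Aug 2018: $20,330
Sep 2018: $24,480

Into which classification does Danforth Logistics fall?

Band 2

Combined gross payments to contractors: $4,110 + $21,330 + $8,910 + $8,640 + $9,830 + $3,510 + $5,240 + $20,330 + $24,480 = $106,380.
$90,000 < $106,380 ≤ $120,000, so Band 2 applies.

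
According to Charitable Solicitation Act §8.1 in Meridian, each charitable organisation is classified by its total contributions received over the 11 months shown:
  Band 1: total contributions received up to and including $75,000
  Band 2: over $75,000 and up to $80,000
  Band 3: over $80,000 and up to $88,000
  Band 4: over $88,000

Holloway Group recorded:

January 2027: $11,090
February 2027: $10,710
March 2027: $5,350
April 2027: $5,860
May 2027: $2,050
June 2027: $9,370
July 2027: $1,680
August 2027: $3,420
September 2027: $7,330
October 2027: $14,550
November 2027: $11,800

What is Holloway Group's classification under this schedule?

Total contributions received: $11,090 + $10,710 + $5,350 + $5,860 + $2,050 + $9,370 + $1,680 + $3,420 + $7,330 + $14,550 + $11,800 = $83,210.
$80,000 < $83,210 ≤ $88,000, so Band 3 applies.

Band 3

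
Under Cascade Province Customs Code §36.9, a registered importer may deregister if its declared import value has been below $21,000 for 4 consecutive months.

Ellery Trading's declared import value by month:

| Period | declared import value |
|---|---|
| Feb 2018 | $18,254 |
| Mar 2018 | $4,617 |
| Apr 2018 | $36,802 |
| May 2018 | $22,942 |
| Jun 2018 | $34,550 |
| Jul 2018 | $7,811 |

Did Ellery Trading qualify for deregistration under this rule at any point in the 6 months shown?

Months below $21,000: Feb 2018, Mar 2018, Jul 2018.
Longest run of consecutive months below the threshold: 2.
2 < 4, so Ellery Trading never became eligible.

No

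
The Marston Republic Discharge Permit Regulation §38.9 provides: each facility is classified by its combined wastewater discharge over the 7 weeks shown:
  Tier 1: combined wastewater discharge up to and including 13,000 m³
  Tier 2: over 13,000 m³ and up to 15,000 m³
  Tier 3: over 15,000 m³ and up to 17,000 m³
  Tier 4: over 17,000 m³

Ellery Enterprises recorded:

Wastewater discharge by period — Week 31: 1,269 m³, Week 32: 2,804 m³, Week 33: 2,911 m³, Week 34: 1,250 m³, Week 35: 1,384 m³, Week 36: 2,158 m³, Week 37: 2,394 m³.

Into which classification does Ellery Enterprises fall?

Tier 2

Combined wastewater discharge: 1,269 m³ + 2,804 m³ + 2,911 m³ + 1,250 m³ + 1,384 m³ + 2,158 m³ + 2,394 m³ = 14,170 m³.
13,000 m³ < 14,170 m³ ≤ 15,000 m³, so Tier 2 applies.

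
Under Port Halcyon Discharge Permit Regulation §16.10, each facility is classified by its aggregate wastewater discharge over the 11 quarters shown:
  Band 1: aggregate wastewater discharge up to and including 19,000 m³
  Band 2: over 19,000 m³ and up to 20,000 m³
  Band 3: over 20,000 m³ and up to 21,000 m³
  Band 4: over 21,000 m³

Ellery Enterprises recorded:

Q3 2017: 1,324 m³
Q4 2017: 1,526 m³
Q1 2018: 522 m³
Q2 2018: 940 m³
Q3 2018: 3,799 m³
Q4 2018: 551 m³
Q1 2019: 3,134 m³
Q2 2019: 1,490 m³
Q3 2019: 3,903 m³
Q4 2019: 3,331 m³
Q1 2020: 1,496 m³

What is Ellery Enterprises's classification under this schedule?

Band 4

Aggregate wastewater discharge: 1,324 m³ + 1,526 m³ + 522 m³ + 940 m³ + 3,799 m³ + 551 m³ + 3,134 m³ + 1,490 m³ + 3,903 m³ + 3,331 m³ + 1,496 m³ = 22,016 m³.
22,016 m³ > 21,000 m³, so Band 4 applies.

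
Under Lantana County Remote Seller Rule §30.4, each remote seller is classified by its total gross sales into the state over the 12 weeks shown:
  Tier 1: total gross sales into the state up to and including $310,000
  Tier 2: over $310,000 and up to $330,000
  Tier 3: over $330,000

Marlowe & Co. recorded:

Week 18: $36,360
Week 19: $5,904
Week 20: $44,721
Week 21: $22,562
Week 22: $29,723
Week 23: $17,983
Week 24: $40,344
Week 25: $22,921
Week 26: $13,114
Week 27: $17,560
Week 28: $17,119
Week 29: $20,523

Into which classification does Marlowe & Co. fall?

Total gross sales into the state: $36,360 + $5,904 + $44,721 + $22,562 + $29,723 + $17,983 + $40,344 + $22,921 + $13,114 + $17,560 + $17,119 + $20,523 = $288,834.
$288,834 ≤ $310,000, so Tier 1 applies.

Tier 1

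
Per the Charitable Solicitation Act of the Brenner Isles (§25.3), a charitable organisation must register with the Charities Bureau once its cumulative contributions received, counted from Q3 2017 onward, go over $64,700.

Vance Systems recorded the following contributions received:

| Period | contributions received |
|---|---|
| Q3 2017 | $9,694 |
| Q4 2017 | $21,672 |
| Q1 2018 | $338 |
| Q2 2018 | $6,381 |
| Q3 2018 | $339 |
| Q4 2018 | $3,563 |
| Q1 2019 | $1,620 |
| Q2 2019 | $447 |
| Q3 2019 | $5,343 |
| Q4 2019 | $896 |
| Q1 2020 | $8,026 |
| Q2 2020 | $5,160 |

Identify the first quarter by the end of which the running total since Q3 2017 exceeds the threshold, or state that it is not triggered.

Through Q3 2017: $9,694
Through Q4 2017: $31,366
Through Q1 2018: $31,704
Through Q2 2018: $38,085
Through Q3 2018: $38,424
Through Q4 2018: $41,987
Through Q1 2019: $43,607
Through Q2 2019: $44,054
Through Q3 2019: $49,397
Through Q4 2019: $50,293
Through Q1 2020: $58,319
Through Q2 2020: $63,479
Final cumulative total $63,479 ≤ $64,700; the threshold is never exceeded.

Not triggered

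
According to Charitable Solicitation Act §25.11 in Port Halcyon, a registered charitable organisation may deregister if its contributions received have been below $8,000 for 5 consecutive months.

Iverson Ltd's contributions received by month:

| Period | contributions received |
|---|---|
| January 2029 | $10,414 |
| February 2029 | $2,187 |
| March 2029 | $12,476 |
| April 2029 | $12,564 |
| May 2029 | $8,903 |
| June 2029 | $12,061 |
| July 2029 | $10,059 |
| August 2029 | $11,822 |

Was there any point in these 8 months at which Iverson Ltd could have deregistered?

Months below $8,000: February 2029.
Longest run of consecutive months below the threshold: 1.
1 < 5, so Iverson Ltd never became eligible.

No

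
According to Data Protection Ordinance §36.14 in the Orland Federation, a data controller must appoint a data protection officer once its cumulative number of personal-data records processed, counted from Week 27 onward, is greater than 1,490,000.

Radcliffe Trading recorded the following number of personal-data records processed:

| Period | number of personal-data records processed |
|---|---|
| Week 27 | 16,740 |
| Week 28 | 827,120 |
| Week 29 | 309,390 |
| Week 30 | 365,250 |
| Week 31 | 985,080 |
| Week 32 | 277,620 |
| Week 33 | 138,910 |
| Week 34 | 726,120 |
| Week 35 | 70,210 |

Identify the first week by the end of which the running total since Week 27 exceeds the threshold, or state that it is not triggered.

Week 30

Through Week 27: 16,740
Through Week 28: 843,860
Through Week 29: 1,153,250
Through Week 30: 1,518,500 ← exceeds threshold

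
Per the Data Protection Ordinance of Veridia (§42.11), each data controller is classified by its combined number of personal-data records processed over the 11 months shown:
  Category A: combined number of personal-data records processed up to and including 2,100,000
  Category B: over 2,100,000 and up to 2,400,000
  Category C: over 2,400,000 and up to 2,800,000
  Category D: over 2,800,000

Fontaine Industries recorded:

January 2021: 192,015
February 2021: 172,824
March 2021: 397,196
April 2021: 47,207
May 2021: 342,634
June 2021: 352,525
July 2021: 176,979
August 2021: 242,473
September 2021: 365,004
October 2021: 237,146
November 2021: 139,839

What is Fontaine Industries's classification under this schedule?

Combined number of personal-data records processed: 192,015 + 172,824 + 397,196 + 47,207 + 342,634 + 352,525 + 176,979 + 242,473 + 365,004 + 237,146 + 139,839 = 2,665,842.
2,400,000 < 2,665,842 ≤ 2,800,000, so Category C applies.

Category C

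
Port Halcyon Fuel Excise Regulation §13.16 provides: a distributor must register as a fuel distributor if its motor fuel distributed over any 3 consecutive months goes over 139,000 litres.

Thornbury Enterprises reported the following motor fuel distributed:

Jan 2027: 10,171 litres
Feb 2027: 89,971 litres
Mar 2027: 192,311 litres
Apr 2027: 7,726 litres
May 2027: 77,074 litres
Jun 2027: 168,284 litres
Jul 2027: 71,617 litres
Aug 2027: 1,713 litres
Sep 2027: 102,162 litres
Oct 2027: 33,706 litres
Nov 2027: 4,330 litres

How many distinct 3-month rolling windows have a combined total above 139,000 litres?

8

Jan 2027–Mar 2027: 10,171 litres + 89,971 litres + 192,311 litres = 292,453 litres (over)
Feb 2027–Apr 2027: 89,971 litres + 192,311 litres + 7,726 litres = 290,008 litres (over)
Mar 2027–May 2027: 192,311 litres + 7,726 litres + 77,074 litres = 277,111 litres (over)
Apr 2027–Jun 2027: 7,726 litres + 77,074 litres + 168,284 litres = 253,084 litres (over)
May 2027–Jul 2027: 77,074 litres + 168,284 litres + 71,617 litres = 316,975 litres (over)
Jun 2027–Aug 2027: 168,284 litres + 71,617 litres + 1,713 litres = 241,614 litres (over)
Jul 2027–Sep 2027: 71,617 litres + 1,713 litres + 102,162 litres = 175,492 litres (over)
Aug 2027–Oct 2027: 1,713 litres + 102,162 litres + 33,706 litres = 137,581 litres (under)
Sep 2027–Nov 2027: 102,162 litres + 33,706 litres + 4,330 litres = 140,198 litres (over)
8 windows exceed the threshold.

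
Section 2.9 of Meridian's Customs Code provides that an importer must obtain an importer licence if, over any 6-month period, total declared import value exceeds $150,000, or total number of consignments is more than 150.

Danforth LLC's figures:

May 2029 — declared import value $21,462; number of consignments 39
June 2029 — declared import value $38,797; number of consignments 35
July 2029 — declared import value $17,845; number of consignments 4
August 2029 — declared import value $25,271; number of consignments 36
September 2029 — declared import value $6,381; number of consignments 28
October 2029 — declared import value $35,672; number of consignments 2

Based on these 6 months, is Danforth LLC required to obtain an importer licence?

Total declared import value: $21,462 + $38,797 + $17,845 + $25,271 + $6,381 + $35,672 = $145,428 (≤ $150,000).
Total number of consignments: 39 + 35 + 4 + 36 + 28 + 2 = 144 (≤ 150).
The test is 'or': neither threshold is exceeded.

No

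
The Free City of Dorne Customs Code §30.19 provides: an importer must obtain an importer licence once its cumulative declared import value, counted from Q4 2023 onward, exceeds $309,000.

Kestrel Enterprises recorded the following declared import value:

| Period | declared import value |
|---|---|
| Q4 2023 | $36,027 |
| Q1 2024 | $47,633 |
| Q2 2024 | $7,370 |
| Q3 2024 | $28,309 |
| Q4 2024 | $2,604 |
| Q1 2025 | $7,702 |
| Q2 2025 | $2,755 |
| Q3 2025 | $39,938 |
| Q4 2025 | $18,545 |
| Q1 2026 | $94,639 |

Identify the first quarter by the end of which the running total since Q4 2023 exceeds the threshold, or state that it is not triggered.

Not triggered

Through Q4 2023: $36,027
Through Q1 2024: $83,660
Through Q2 2024: $91,030
Through Q3 2024: $119,339
Through Q4 2024: $121,943
Through Q1 2025: $129,645
Through Q2 2025: $132,400
Through Q3 2025: $172,338
Through Q4 2025: $190,883
Through Q1 2026: $285,522
Final cumulative total $285,522 ≤ $309,000; the threshold is never exceeded.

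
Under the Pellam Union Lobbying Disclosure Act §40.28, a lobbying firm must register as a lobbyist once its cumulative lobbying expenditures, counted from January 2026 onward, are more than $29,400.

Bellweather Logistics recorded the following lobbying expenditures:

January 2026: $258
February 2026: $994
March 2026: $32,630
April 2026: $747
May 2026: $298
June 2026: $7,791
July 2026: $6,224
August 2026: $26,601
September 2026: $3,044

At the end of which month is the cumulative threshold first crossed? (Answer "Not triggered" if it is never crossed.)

March 2026

Through January 2026: $258
Through February 2026: $1,252
Through March 2026: $33,882 ← exceeds threshold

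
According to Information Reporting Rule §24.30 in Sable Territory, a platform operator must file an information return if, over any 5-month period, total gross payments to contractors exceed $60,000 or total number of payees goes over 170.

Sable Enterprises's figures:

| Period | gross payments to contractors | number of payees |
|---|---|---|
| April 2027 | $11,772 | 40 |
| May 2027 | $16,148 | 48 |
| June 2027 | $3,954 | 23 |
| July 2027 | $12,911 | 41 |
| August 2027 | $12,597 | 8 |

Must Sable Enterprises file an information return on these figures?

Total gross payments to contractors: $11,772 + $16,148 + $3,954 + $12,911 + $12,597 = $57,382 (≤ $60,000).
Total number of payees: 40 + 48 + 23 + 41 + 8 = 160 (≤ 170).
The test is 'or': neither threshold is exceeded.

No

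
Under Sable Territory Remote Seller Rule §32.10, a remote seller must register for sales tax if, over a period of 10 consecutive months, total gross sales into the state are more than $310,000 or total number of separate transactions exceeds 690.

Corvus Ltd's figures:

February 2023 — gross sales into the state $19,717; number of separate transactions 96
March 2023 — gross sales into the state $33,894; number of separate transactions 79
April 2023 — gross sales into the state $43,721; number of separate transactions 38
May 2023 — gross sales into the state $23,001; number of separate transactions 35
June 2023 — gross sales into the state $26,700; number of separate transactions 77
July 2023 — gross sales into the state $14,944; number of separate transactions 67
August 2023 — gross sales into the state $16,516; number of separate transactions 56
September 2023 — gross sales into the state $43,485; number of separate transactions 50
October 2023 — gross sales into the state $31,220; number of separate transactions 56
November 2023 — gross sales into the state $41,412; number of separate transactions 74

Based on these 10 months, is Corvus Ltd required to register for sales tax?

Total gross sales into the state: $19,717 + $33,894 + $43,721 + $23,001 + $26,700 + $14,944 + $16,516 + $43,485 + $31,220 + $41,412 = $294,610 (≤ $310,000).
Total number of separate transactions: 96 + 79 + 38 + 35 + 77 + 67 + 56 + 50 + 56 + 74 = 628 (≤ 690).
The test is 'or': neither threshold is exceeded.

No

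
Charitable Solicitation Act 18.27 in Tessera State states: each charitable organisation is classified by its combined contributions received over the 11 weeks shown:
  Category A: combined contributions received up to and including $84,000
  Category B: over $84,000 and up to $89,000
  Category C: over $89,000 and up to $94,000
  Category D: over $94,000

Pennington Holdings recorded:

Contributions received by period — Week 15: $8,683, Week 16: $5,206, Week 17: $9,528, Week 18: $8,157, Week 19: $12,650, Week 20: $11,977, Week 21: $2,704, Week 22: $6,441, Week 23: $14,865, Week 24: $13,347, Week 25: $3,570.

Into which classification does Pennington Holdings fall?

Category D

Combined contributions received: $8,683 + $5,206 + $9,528 + $8,157 + $12,650 + $11,977 + $2,704 + $6,441 + $14,865 + $13,347 + $3,570 = $97,128.
$97,128 > $94,000, so Category D applies.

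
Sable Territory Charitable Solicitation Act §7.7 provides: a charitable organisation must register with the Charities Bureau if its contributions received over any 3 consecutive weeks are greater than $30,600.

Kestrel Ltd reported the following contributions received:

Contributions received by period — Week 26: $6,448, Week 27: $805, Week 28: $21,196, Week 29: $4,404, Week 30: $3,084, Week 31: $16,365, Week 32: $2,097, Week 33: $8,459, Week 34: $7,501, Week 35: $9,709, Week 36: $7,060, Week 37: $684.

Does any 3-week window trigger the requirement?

No

Week 26–Week 28: $6,448 + $805 + $21,196 = $28,449 (under)
Week 27–Week 29: $805 + $21,196 + $4,404 = $26,405 (under)
Week 28–Week 30: $21,196 + $4,404 + $3,084 = $28,684 (under)
Week 29–Week 31: $4,404 + $3,084 + $16,365 = $23,853 (under)
Week 30–Week 32: $3,084 + $16,365 + $2,097 = $21,546 (under)
Week 31–Week 33: $16,365 + $2,097 + $8,459 = $26,921 (under)
Week 32–Week 34: $2,097 + $8,459 + $7,501 = $18,057 (under)
Week 33–Week 35: $8,459 + $7,501 + $9,709 = $25,669 (under)
Week 34–Week 36: $7,501 + $9,709 + $7,060 = $24,270 (under)
Week 35–Week 37: $9,709 + $7,060 + $684 = $17,453 (under)
No window exceeds $30,600.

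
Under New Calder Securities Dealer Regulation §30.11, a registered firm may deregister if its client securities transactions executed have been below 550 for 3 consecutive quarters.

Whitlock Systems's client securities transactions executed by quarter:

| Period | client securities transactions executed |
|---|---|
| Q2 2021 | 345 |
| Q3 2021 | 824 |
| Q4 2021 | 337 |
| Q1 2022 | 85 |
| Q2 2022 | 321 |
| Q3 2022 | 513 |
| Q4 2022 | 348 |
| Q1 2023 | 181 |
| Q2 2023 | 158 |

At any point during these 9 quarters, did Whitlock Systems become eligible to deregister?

Yes

Quarters below 550: Q2 2021, Q4 2021, Q1 2022, Q2 2022, Q3 2022, Q4 2022, Q1 2023, Q2 2023.
Longest run of consecutive quarters below the threshold: 7.
7 ≥ 3, so Whitlock Systems became eligible.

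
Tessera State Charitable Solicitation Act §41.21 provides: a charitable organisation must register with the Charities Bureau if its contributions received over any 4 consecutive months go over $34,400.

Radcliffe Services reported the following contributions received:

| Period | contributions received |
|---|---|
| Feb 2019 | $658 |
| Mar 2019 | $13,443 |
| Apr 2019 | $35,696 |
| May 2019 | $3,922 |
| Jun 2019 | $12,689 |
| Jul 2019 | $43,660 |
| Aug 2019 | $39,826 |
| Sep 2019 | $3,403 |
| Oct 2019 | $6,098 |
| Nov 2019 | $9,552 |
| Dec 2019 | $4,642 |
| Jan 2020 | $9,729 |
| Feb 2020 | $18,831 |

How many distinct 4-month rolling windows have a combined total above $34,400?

8

Feb 2019–May 2019: $658 + $13,443 + $35,696 + $3,922 = $53,719 (over)
Mar 2019–Jun 2019: $13,443 + $35,696 + $3,922 + $12,689 = $65,750 (over)
Apr 2019–Jul 2019: $35,696 + $3,922 + $12,689 + $43,660 = $95,967 (over)
May 2019–Aug 2019: $3,922 + $12,689 + $43,660 + $39,826 = $100,097 (over)
Jun 2019–Sep 2019: $12,689 + $43,660 + $39,826 + $3,403 = $99,578 (over)
Jul 2019–Oct 2019: $43,660 + $39,826 + $3,403 + $6,098 = $92,987 (over)
Aug 2019–Nov 2019: $39,826 + $3,403 + $6,098 + $9,552 = $58,879 (over)
Sep 2019–Dec 2019: $3,403 + $6,098 + $9,552 + $4,642 = $23,695 (under)
Oct 2019–Jan 2020: $6,098 + $9,552 + $4,642 + $9,729 = $30,021 (under)
Nov 2019–Feb 2020: $9,552 + $4,642 + $9,729 + $18,831 = $42,754 (over)
8 windows exceed the threshold.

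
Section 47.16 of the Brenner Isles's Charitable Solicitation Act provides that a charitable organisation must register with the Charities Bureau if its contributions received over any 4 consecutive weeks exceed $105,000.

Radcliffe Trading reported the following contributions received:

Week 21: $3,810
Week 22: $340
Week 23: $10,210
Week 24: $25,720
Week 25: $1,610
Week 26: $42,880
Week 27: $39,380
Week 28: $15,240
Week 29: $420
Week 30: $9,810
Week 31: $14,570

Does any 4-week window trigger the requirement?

Yes

Week 21–Week 24: $3,810 + $340 + $10,210 + $25,720 = $40,080 (under)
Week 22–Week 25: $340 + $10,210 + $25,720 + $1,610 = $37,880 (under)
Week 23–Week 26: $10,210 + $25,720 + $1,610 + $42,880 = $80,420 (under)
Week 24–Week 27: $25,720 + $1,610 + $42,880 + $39,380 = $109,590 (over)
Week 25–Week 28: $1,610 + $42,880 + $39,380 + $15,240 = $99,110 (under)
Week 26–Week 29: $42,880 + $39,380 + $15,240 + $420 = $97,920 (under)
Week 27–Week 30: $39,380 + $15,240 + $420 + $9,810 = $64,850 (under)
Week 28–Week 31: $15,240 + $420 + $9,810 + $14,570 = $40,040 (under)
At least one window exceeds $105,000.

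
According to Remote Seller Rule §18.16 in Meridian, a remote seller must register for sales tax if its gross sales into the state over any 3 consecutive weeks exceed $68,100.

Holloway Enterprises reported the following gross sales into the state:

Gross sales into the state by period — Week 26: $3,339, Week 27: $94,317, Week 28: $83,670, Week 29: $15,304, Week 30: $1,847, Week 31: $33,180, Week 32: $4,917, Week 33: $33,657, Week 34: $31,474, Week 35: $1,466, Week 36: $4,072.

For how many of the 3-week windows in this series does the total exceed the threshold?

5

Week 26–Week 28: $3,339 + $94,317 + $83,670 = $181,326 (over)
Week 27–Week 29: $94,317 + $83,670 + $15,304 = $193,291 (over)
Week 28–Week 30: $83,670 + $15,304 + $1,847 = $100,821 (over)
Week 29–Week 31: $15,304 + $1,847 + $33,180 = $50,331 (under)
Week 30–Week 32: $1,847 + $33,180 + $4,917 = $39,944 (under)
Week 31–Week 33: $33,180 + $4,917 + $33,657 = $71,754 (over)
Week 32–Week 34: $4,917 + $33,657 + $31,474 = $70,048 (over)
Week 33–Week 35: $33,657 + $31,474 + $1,466 = $66,597 (under)
Week 34–Week 36: $31,474 + $1,466 + $4,072 = $37,012 (under)
5 windows exceed the threshold.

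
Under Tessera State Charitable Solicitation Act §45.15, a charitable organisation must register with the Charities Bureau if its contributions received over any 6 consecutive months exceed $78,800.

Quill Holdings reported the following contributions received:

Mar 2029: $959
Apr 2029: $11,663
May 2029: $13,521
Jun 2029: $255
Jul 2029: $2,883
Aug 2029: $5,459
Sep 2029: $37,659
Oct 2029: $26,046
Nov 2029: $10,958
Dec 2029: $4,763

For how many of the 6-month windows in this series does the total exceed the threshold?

Mar 2029–Aug 2029: $959 + $11,663 + $13,521 + $255 + $2,883 + $5,459 = $34,740 (under)
Apr 2029–Sep 2029: $11,663 + $13,521 + $255 + $2,883 + $5,459 + $37,659 = $71,440 (under)
May 2029–Oct 2029: $13,521 + $255 + $2,883 + $5,459 + $37,659 + $26,046 = $85,823 (over)
Jun 2029–Nov 2029: $255 + $2,883 + $5,459 + $37,659 + $26,046 + $10,958 = $83,260 (over)
Jul 2029–Dec 2029: $2,883 + $5,459 + $37,659 + $26,046 + $10,958 + $4,763 = $87,768 (over)
3 windows exceed the threshold.

3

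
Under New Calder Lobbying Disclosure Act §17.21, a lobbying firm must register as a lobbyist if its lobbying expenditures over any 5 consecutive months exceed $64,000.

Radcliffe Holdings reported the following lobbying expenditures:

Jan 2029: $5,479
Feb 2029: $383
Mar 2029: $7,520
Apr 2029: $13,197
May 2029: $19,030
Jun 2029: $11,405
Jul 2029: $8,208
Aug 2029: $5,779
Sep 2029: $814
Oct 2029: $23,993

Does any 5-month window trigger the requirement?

No

Jan 2029–May 2029: $5,479 + $383 + $7,520 + $13,197 + $19,030 = $45,609 (under)
Feb 2029–Jun 2029: $383 + $7,520 + $13,197 + $19,030 + $11,405 = $51,535 (under)
Mar 2029–Jul 2029: $7,520 + $13,197 + $19,030 + $11,405 + $8,208 = $59,360 (under)
Apr 2029–Aug 2029: $13,197 + $19,030 + $11,405 + $8,208 + $5,779 = $57,619 (under)
May 2029–Sep 2029: $19,030 + $11,405 + $8,208 + $5,779 + $814 = $45,236 (under)
Jun 2029–Oct 2029: $11,405 + $8,208 + $5,779 + $814 + $23,993 = $50,199 (under)
No window exceeds $64,000.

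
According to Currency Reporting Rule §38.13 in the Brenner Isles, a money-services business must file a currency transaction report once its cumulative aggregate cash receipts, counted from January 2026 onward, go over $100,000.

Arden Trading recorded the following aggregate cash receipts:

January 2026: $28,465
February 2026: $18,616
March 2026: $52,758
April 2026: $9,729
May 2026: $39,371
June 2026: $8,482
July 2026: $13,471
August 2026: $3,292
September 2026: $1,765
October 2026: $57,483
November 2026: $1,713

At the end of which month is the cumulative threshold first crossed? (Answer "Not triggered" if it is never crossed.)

April 2026

Through January 2026: $28,465
Through February 2026: $47,081
Through March 2026: $99,839
Through April 2026: $109,568 ← exceeds threshold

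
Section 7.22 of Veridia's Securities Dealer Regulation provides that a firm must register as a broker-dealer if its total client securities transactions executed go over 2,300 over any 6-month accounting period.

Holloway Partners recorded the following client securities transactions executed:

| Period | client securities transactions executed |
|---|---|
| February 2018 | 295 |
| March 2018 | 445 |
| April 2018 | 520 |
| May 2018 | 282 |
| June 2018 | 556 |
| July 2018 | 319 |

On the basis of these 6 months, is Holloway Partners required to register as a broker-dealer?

Yes

Total client securities transactions executed: 295 + 445 + 520 + 282 + 556 + 319 = 2,417.
2,417 > 2,300, so the threshold is exceeded.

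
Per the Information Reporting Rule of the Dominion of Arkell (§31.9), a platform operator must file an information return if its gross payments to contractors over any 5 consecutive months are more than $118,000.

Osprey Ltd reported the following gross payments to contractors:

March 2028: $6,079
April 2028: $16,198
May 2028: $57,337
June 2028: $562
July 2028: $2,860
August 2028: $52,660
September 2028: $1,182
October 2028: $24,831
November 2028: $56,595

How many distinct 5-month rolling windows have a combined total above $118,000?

March 2028–July 2028: $6,079 + $16,198 + $57,337 + $562 + $2,860 = $83,036 (under)
April 2028–August 2028: $16,198 + $57,337 + $562 + $2,860 + $52,660 = $129,617 (over)
May 2028–September 2028: $57,337 + $562 + $2,860 + $52,660 + $1,182 = $114,601 (under)
June 2028–October 2028: $562 + $2,860 + $52,660 + $1,182 + $24,831 = $82,095 (under)
July 2028–November 2028: $2,860 + $52,660 + $1,182 + $24,831 + $56,595 = $138,128 (over)
2 windows exceed the threshold.

2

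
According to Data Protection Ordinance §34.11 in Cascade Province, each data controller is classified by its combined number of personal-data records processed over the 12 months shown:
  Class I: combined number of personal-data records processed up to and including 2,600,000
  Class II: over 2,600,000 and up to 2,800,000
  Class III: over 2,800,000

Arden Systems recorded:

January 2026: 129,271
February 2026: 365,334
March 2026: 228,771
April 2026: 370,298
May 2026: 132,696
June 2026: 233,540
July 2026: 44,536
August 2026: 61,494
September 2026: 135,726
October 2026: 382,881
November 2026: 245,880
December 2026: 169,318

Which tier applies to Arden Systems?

Class I

Combined number of personal-data records processed: 129,271 + 365,334 + 228,771 + 370,298 + 132,696 + 233,540 + 44,536 + 61,494 + 135,726 + 382,881 + 245,880 + 169,318 = 2,499,745.
2,499,745 ≤ 2,600,000, so Class I applies.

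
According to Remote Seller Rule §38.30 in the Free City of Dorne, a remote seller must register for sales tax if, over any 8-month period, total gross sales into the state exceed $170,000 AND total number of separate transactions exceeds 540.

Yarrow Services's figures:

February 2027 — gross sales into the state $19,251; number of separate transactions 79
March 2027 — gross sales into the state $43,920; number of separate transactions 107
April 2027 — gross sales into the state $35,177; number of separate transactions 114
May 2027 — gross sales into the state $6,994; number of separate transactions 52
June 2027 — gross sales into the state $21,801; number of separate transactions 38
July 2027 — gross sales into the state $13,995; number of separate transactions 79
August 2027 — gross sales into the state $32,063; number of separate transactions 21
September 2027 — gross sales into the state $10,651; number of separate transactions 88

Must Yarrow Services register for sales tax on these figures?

Yes

Total gross sales into the state: $19,251 + $43,920 + $35,177 + $6,994 + $21,801 + $13,995 + $32,063 + $10,651 = $183,852 (> $170,000).
Total number of separate transactions: 79 + 107 + 114 + 52 + 38 + 79 + 21 + 88 = 578 (> 540).
The test is 'and': both thresholds are exceeded.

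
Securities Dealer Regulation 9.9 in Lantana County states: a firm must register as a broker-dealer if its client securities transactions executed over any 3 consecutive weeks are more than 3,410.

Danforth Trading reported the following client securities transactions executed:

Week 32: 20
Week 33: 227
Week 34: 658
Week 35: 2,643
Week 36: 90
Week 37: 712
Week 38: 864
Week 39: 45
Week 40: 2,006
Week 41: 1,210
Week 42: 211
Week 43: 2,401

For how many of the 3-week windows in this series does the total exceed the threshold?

4

Week 32–Week 34: 20 + 227 + 658 = 905 (under)
Week 33–Week 35: 227 + 658 + 2,643 = 3,528 (over)
Week 34–Week 36: 658 + 2,643 + 90 = 3,391 (under)
Week 35–Week 37: 2,643 + 90 + 712 = 3,445 (over)
Week 36–Week 38: 90 + 712 + 864 = 1,666 (under)
Week 37–Week 39: 712 + 864 + 45 = 1,621 (under)
Week 38–Week 40: 864 + 45 + 2,006 = 2,915 (under)
Week 39–Week 41: 45 + 2,006 + 1,210 = 3,261 (under)
Week 40–Week 42: 2,006 + 1,210 + 211 = 3,427 (over)
Week 41–Week 43: 1,210 + 211 + 2,401 = 3,822 (over)
4 windows exceed the threshold.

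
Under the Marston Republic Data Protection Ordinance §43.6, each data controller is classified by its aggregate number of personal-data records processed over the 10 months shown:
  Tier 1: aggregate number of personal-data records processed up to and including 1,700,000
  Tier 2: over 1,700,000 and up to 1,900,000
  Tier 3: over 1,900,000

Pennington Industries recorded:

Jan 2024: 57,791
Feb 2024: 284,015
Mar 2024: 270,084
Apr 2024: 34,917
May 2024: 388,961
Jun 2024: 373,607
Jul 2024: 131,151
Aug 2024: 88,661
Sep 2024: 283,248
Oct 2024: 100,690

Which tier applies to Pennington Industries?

Aggregate number of personal-data records processed: 57,791 + 284,015 + 270,084 + 34,917 + 388,961 + 373,607 + 131,151 + 88,661 + 283,248 + 100,690 = 2,013,125.
2,013,125 > 1,900,000, so Tier 3 applies.

Tier 3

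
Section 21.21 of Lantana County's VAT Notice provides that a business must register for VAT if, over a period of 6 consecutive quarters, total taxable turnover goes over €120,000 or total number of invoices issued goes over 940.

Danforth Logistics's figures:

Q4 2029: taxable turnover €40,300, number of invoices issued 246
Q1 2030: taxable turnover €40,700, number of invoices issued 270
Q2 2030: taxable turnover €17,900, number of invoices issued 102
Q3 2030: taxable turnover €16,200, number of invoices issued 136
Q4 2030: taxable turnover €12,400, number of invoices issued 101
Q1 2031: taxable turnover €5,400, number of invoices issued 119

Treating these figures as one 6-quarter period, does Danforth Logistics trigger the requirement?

Yes

Total taxable turnover: €40,300 + €40,700 + €17,900 + €16,200 + €12,400 + €5,400 = €132,900 (> €120,000).
Total number of invoices issued: 246 + 270 + 102 + 136 + 101 + 119 = 974 (> 940).
The test is 'or': at least one threshold is exceeded.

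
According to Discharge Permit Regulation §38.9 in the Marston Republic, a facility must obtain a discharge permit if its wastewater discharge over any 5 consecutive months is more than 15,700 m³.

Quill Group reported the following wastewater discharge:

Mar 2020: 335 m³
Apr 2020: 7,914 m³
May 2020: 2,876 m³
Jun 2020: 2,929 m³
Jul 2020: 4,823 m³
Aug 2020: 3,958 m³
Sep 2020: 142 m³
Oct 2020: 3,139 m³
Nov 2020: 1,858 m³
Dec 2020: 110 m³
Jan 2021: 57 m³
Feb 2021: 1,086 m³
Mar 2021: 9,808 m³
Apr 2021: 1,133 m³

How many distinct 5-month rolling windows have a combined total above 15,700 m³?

2

Mar 2020–Jul 2020: 335 m³ + 7,914 m³ + 2,876 m³ + 2,929 m³ + 4,823 m³ = 18,877 m³ (over)
Apr 2020–Aug 2020: 7,914 m³ + 2,876 m³ + 2,929 m³ + 4,823 m³ + 3,958 m³ = 22,500 m³ (over)
May 2020–Sep 2020: 2,876 m³ + 2,929 m³ + 4,823 m³ + 3,958 m³ + 142 m³ = 14,728 m³ (under)
Jun 2020–Oct 2020: 2,929 m³ + 4,823 m³ + 3,958 m³ + 142 m³ + 3,139 m³ = 14,991 m³ (under)
Jul 2020–Nov 2020: 4,823 m³ + 3,958 m³ + 142 m³ + 3,139 m³ + 1,858 m³ = 13,920 m³ (under)
Aug 2020–Dec 2020: 3,958 m³ + 142 m³ + 3,139 m³ + 1,858 m³ + 110 m³ = 9,207 m³ (under)
Sep 2020–Jan 2021: 142 m³ + 3,139 m³ + 1,858 m³ + 110 m³ + 57 m³ = 5,306 m³ (under)
Oct 2020–Feb 2021: 3,139 m³ + 1,858 m³ + 110 m³ + 57 m³ + 1,086 m³ = 6,250 m³ (under)
Nov 2020–Mar 2021: 1,858 m³ + 110 m³ + 57 m³ + 1,086 m³ + 9,808 m³ = 12,919 m³ (under)
Dec 2020–Apr 2021: 110 m³ + 57 m³ + 1,086 m³ + 9,808 m³ + 1,133 m³ = 12,194 m³ (under)
2 windows exceed the threshold.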